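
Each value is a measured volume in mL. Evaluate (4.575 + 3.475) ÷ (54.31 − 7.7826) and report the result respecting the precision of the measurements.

0.1730

4.575 + 3.475 = 8.050, limited to 3 d.p. → 4 s.f.; 54.31 − 7.7826 = 46.5274, limited to 2 d.p. → 4 s.f.
Carrying full precision, 8.050 ÷ 46.5274 = 0.173016330162…; keep min(4, 4) = 4 s.f.
Rounded to 4 significant figures: 0.1730.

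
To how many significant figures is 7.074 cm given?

7.074: zeros between nonzero digits are significant.

4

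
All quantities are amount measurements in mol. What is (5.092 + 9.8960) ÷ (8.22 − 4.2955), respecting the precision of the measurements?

3.82

5.092 + 9.8960 = 14.9880, limited to 3 d.p. → 5 s.f.; 8.22 − 4.2955 = 3.9245, limited to 2 d.p. → 3 s.f.
Carrying full precision, 14.9880 ÷ 3.9245 = 3.81908523379…; keep min(5, 3) = 3 s.f.
Rounded to 3 significant figures: 3.82.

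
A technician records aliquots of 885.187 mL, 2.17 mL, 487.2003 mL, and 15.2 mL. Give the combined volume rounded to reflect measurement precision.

1389.8 mL

885.187 mL + 2.17 mL + 487.2003 mL + 15.2 mL = 1389.7573 mL.
Addition/subtraction keeps the fewest decimal places: 885.187 → 3 decimal places, 2.17 → 2 decimal places, 487.2003 → 4 decimal places, 15.2 → 1 decimal place; limit is 1.
Rounded to 1 decimal place: 1389.8 mL.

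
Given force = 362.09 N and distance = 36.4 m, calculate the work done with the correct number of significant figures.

work done = 362.09 N × 36.4 m = 13180.076 J.
362.09 has 5 significant figures; 36.4 has 3.
Division/multiplication keeps the fewest: 3 significant figures.
Rounded: 1.32 × 10^4 J.

1.32 × 10^4 J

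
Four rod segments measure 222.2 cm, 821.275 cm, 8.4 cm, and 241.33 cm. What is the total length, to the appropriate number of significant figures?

222.2 cm + 821.275 cm + 8.4 cm + 241.33 cm = 1293.205 cm.
Addition/subtraction keeps the fewest decimal places: 222.2 → 1 decimal place, 821.275 → 3 decimal places, 8.4 → 1 decimal place, 241.33 → 2 decimal places; limit is 1.
Rounded to 1 decimal place: 1293.2 cm.

1293.2 cm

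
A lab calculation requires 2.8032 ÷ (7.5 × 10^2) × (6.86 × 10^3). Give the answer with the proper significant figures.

2.8032 ÷ (7.5 × 10^2) × (6.86 × 10^3) = 25.639936
Multiplication/division keeps the fewest significant figures: 2.8032 → 5 s.f., 7.5 × 10^2 → 2 s.f., 6.86 × 10^3 → 3 s.f.; limit is 2.
Rounded to 2 significant figures: 26.

26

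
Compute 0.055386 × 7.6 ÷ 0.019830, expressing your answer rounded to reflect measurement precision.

21

0.055386 × 7.6 ÷ 0.019830 = 21.2271104387…
Multiplication/division keeps the fewest significant figures: 0.055386 → 5 s.f., 7.6 → 2 s.f., 0.019830 → 5 s.f.; limit is 2.
Rounded to 2 significant figures: 21.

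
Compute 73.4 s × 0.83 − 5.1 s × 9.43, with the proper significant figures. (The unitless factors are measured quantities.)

73.4 × 0.83 = 60.922 → 61 s (2 s.f., last digit at the 10^0 place).
5.1 × 9.43 = 48.093 → 48 s (2 s.f., last digit at the 10^0 place).
Difference: 12.829 s; keep the coarser place, 10^0.
Result: 13 s.

13 s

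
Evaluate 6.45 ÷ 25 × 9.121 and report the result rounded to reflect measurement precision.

6.45 ÷ 25 × 9.121 = 2.353218
Multiplication/division keeps the fewest significant figures: 6.45 → 3 s.f., 25 → 2 s.f., 9.121 → 4 s.f.; limit is 2.
Rounded to 2 significant figures: 2.4.

2.4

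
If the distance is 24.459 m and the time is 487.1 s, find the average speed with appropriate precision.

0.05021 m/s

average speed = 24.459 m ÷ 487.1 s = 0.0502135085198… m/s.
24.459 has 5 significant figures; 487.1 has 4.
Division/multiplication keeps the fewest: 4 significant figures.
Rounded: 0.05021 m/s.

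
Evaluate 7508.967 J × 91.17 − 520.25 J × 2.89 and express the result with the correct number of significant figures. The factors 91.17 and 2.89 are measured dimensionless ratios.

7508.967 × 91.17 = 684592.52139 → 6.846 × 10^5 J (4 s.f., last digit at the 10^2 place).
520.25 × 2.89 = 1503.5225 → 1.50 × 10^3 J (3 s.f., last digit at the 10^1 place).
Difference: 683088.99889 J; keep the coarser place, 10^2.
Result: 6.831 × 10^5 J.

6.831 × 10^5 J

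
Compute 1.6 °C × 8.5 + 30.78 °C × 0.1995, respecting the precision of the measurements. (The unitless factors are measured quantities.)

2.0 × 10¹ °C

1.6 × 8.5 = 13.6 → 14 °C (2 s.f., last digit at the 10^0 place).
30.78 × 0.1995 = 6.14061 → 6.141 °C (4 s.f., last digit at the 10^-3 place).
Sum: 19.74061 °C; keep the coarser place, 10^0.
Result: 2.0 × 10¹ °C.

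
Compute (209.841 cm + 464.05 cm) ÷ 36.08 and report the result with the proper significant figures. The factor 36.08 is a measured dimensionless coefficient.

209.841 cm + 464.05 cm = 673.891 cm; the sum is limited to 2 decimal places (5 s.f.).
Carrying full precision, 673.891 ÷ 36.08 = 18.6776884701… cm; 36.08 has 4 s.f., so the result keeps min(5, 4) = 4 s.f.
Rounded to 4 significant figures: 18.68 cm.

18.68 cm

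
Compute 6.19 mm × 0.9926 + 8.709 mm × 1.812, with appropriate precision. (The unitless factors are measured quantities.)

21.92 mm

6.19 × 0.9926 = 6.144194 → 6.14 mm (3 s.f., last digit at the 10^-2 place).
8.709 × 1.812 = 15.780708 → 15.78 mm (4 s.f., last digit at the 10^-2 place).
Sum: 21.924902 mm; keep the coarser place, 10^-2.
Result: 21.92 mm.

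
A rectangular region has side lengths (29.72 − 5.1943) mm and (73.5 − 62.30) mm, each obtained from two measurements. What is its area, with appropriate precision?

29.72 − 5.1943 = 24.5257, limited to 2 d.p. → 4 s.f.; 73.5 − 62.30 = 11.20, limited to 1 d.p. → 3 s.f.
Carrying full precision, 24.5257 × 11.20 = 274.68784; keep min(4, 3) = 3 s.f.
Rounded to 3 significant figures: 275 mm².

275 mm²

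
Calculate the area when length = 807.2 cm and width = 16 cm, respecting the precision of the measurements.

area = 807.2 cm × 16 cm = 12915.2 cm².
807.2 has 4 significant figures; 16 has 2.
Division/multiplication keeps the fewest: 2 significant figures.
Rounded: 1.3 × 10⁴ cm².

1.3 × 10⁴ cm²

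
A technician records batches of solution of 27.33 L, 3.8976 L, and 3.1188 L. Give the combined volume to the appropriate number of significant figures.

34.35 L

27.33 L + 3.8976 L + 3.1188 L = 34.3464 L.
Addition/subtraction keeps the fewest decimal places: 27.33 → 2 decimal places, 3.8976 → 4 decimal places, 3.1188 → 4 decimal places; limit is 2.
Rounded to 2 decimal places: 34.35 L.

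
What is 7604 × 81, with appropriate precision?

6.2 × 10⁵

7604 × 81 = 615924
Multiplication/division keeps the fewest significant figures: 7604 → 4 s.f., 81 → 2 s.f.; limit is 2.
Rounded to 2 significant figures: 6.2 × 10⁵.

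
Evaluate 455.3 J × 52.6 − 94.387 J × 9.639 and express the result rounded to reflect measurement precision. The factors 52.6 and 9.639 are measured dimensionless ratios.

2.30 × 10⁴ J

455.3 × 52.6 = 23948.78 → 2.39 × 10⁴ J (3 s.f., last digit at the 10^2 place).
94.387 × 9.639 = 909.796293 → 909.8 J (4 s.f., last digit at the 10^-1 place).
Difference: 23038.983707 J; keep the coarser place, 10^2.
Result: 2.30 × 10⁴ J.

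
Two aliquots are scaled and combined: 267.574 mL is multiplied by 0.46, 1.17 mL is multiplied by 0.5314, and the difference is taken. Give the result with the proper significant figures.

267.574 × 0.46 = 123.08404 → 1.2 × 10² mL (2 s.f., last digit at the 10^1 place).
1.17 × 0.5314 = 0.621738 → 0.622 mL (3 s.f., last digit at the 10^-3 place).
Difference: 122.462302 mL; keep the coarser place, 10^1.
Result: 1.2 × 10² mL.

1.2 × 10² mL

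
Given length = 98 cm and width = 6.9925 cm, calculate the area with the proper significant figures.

6.9 × 10^2 cm²

area = 98 cm × 6.9925 cm = 685.265 cm².
98 has 2 significant figures; 6.9925 has 5.
Division/multiplication keeps the fewest: 2 significant figures.
Rounded: 6.9 × 10^2 cm².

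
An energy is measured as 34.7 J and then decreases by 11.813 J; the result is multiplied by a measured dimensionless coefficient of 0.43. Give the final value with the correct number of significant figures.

9.8 J

34.7 J − 11.813 J = 22.887 J; the difference is limited to 1 decimal place (3 s.f.).
Carrying full precision, 22.887 × 0.43 = 9.84141 J; 0.43 has 2 s.f., so the result keeps min(3, 2) = 2 s.f.
Rounded to 2 significant figures: 9.8 J.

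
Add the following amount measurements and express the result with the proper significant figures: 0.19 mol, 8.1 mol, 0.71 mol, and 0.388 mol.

9.4 mol

0.19 mol + 8.1 mol + 0.71 mol + 0.388 mol = 9.388 mol.
Addition/subtraction keeps the fewest decimal places: 0.19 → 2 decimal places, 8.1 → 1 decimal place, 0.71 → 2 decimal places, 0.388 → 3 decimal places; limit is 1.
Rounded to 1 decimal place: 9.4 mol.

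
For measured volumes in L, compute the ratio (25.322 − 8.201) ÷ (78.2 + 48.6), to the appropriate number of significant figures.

25.322 − 8.201 = 17.121, limited to 3 d.p. → 5 s.f.; 78.2 + 48.6 = 126.8, limited to 1 d.p. → 4 s.f.
Carrying full precision, 17.121 ÷ 126.8 = 0.135023659306…; keep min(5, 4) = 4 s.f.
Rounded to 4 significant figures: 0.1350.

0.1350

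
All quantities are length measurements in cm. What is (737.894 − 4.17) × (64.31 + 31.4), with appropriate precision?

737.894 − 4.17 = 733.724, limited to 2 d.p. → 5 s.f.; 64.31 + 31.4 = 95.71, limited to 1 d.p. → 3 s.f.
Carrying full precision, 733.724 × 95.71 = 70224.72404; keep min(5, 3) = 3 s.f.
Rounded to 3 significant figures: 7.02 × 10⁴ cm².

7.02 × 10⁴ cm²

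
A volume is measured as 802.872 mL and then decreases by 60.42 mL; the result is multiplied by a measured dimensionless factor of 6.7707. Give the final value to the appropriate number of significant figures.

5.0269 × 10³ mL

802.872 mL − 60.42 mL = 742.452 mL; the difference is limited to 2 decimal places (5 s.f.).
Carrying full precision, 742.452 × 6.7707 = 5026.9197564 mL; 6.7707 has 5 s.f., so the result keeps min(5, 5) = 5 s.f.
Rounded to 5 significant figures: 5.0269 × 10³ mL.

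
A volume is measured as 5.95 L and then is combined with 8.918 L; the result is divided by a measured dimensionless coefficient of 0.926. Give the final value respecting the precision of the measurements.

16.1 L

5.95 L + 8.918 L = 14.868 L; the sum is limited to 2 decimal places (4 s.f.).
Carrying full precision, 14.868 ÷ 0.926 = 16.0561555076… L; 0.926 has 3 s.f., so the result keeps min(4, 3) = 3 s.f.
Rounded to 3 significant figures: 16.1 L.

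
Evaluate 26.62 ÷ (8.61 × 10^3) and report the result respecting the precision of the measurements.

0.00309

26.62 ÷ (8.61 × 10^3) = 0.00309175377468…
Multiplication/division keeps the fewest significant figures: 26.62 → 4 s.f., 8.61 × 10^3 → 3 s.f.; limit is 3.
Rounded to 3 significant figures: 0.00309.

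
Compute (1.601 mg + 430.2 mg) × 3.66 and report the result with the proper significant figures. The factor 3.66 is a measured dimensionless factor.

1.58 × 10^3 mg

1.601 mg + 430.2 mg = 431.801 mg; the sum is limited to 1 decimal place (4 s.f.).
Carrying full precision, 431.801 × 3.66 = 1580.39166 mg; 3.66 has 3 s.f., so the result keeps min(4, 3) = 3 s.f.
Rounded to 3 significant figures: 1.58 × 10^3 mg.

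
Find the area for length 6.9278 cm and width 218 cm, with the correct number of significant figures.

area = 6.9278 cm × 218 cm = 1510.2604 cm².
6.9278 has 5 significant figures; 218 has 3.
Division/multiplication keeps the fewest: 3 significant figures.
Rounded: 1.51 × 10^3 cm².

1.51 × 10^3 cm²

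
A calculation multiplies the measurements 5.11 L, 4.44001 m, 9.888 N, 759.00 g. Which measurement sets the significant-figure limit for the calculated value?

5.11 L → 3 s.f.; 4.44001 m → 6 s.f.; 9.888 N → 4 s.f.; 759.00 g → 5 s.f.
The fewest is 3 significant figures, from 5.11 L.

5.11 L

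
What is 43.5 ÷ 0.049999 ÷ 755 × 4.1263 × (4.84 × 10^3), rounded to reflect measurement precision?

2.30 × 10^4

43.5 ÷ 0.049999 ÷ 755 × 4.1263 × (4.84 × 10^3) = 23013.7371489…
Multiplication/division keeps the fewest significant figures: 43.5 → 3 s.f., 0.049999 → 5 s.f., 755 → 3 s.f., 4.1263 → 5 s.f., 4.84 × 10^3 → 3 s.f.; limit is 3.
Rounded to 3 significant figures: 2.30 × 10^4.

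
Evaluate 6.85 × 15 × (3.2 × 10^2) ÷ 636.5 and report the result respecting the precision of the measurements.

52

6.85 × 15 × (3.2 × 10^2) ÷ 636.5 = 51.6575019639…
Multiplication/division keeps the fewest significant figures: 6.85 → 3 s.f., 15 → 2 s.f., 3.2 × 10^2 → 2 s.f., 636.5 → 4 s.f.; limit is 2.
Rounded to 2 significant figures: 52.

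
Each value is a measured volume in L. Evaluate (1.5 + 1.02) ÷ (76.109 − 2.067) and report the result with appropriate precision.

1.5 + 1.02 = 2.52, limited to 1 d.p. → 2 s.f.; 76.109 − 2.067 = 74.042, limited to 3 d.p. → 5 s.f.
Carrying full precision, 2.52 ÷ 74.042 = 0.0340347370411…; keep min(2, 5) = 2 s.f.
Rounded to 2 significant figures: 0.034.

0.034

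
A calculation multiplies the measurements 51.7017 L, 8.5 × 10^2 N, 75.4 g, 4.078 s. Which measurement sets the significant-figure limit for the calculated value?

8.5 × 10^2 N

51.7017 L → 6 s.f.; 8.5 × 10^2 N → 2 s.f.; 75.4 g → 3 s.f.; 4.078 s → 4 s.f.
The fewest is 2 significant figures, from 8.5 × 10^2 N.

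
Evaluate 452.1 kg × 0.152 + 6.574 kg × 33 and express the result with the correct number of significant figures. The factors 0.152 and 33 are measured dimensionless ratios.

452.1 × 0.152 = 68.7192 → 68.7 kg (3 s.f., last digit at the 10^-1 place).
6.574 × 33 = 216.942 → 2.2 × 10² kg (2 s.f., last digit at the 10^1 place).
Sum: 285.6612 kg; keep the coarser place, 10^1.
Result: 2.9 × 10² kg.

2.9 × 10² kg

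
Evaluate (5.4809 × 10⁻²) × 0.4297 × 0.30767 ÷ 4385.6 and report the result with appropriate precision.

(5.4809 × 10⁻²) × 0.4297 × 0.30767 ÷ 4385.6 = 0.00000165224088777…
Multiplication/division keeps the fewest significant figures: 5.4809 × 10⁻² → 5 s.f., 0.4297 → 4 s.f., 0.30767 → 5 s.f., 4385.6 → 5 s.f.; limit is 4.
Rounded to 4 significant figures: 1.652 × 10⁻⁶.

1.652 × 10⁻⁶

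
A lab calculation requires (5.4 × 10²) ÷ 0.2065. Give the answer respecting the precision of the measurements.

(5.4 × 10²) ÷ 0.2065 = 2615.01210654…
Multiplication/division keeps the fewest significant figures: 5.4 × 10² → 2 s.f., 0.2065 → 4 s.f.; limit is 2.
Rounded to 2 significant figures: 2.6 × 10³.

2.6 × 10³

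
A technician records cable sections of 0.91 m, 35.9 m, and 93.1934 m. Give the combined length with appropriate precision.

0.91 m + 35.9 m + 93.1934 m = 130.0034 m.
Addition/subtraction keeps the fewest decimal places: 0.91 → 2 decimal places, 35.9 → 1 decimal place, 93.1934 → 4 decimal places; limit is 1.
Rounded to 1 decimal place: 130.0 m.

130.0 m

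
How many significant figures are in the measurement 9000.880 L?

7

9000.880: trailing zeros after a decimal point are significant; zeros between nonzero digits are significant.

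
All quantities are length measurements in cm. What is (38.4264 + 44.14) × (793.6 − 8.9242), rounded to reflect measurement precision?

6.479 × 10⁴ cm²

38.4264 + 44.14 = 82.5664, limited to 2 d.p. → 4 s.f.; 793.6 − 8.9242 = 784.6758, limited to 1 d.p. → 4 s.f.
Carrying full precision, 82.5664 × 784.6758 = 64787.8559731…; keep min(4, 4) = 4 s.f.
Rounded to 4 significant figures: 6.479 × 10⁴ cm².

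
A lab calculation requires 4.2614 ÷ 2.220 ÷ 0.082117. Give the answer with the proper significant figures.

4.2614 ÷ 2.220 ÷ 0.082117 = 23.3757875903…
Multiplication/division keeps the fewest significant figures: 4.2614 → 5 s.f., 2.220 → 4 s.f., 0.082117 → 5 s.f.; limit is 4.
Rounded to 4 significant figures: 23.38.

23.38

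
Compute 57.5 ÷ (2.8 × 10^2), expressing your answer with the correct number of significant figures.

57.5 ÷ (2.8 × 10^2) = 0.205357142857…
Multiplication/division keeps the fewest significant figures: 57.5 → 3 s.f., 2.8 × 10^2 → 2 s.f.; limit is 2.
Rounded to 2 significant figures: 0.21.

0.21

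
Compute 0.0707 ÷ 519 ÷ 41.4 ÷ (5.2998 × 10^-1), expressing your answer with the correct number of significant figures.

6.21 × 10^-6

0.0707 ÷ 519 ÷ 41.4 ÷ (5.2998 × 10^-1) = 0.00000620857932036…
Multiplication/division keeps the fewest significant figures: 0.0707 → 3 s.f., 519 → 3 s.f., 41.4 → 3 s.f., 5.2998 × 10^-1 → 5 s.f.; limit is 3.
Rounded to 3 significant figures: 6.21 × 10^-6.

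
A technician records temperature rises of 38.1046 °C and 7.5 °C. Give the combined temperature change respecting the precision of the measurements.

45.6 °C

38.1046 °C + 7.5 °C = 45.6046 °C.
Addition/subtraction keeps the fewest decimal places: 38.1046 → 4 decimal places, 7.5 → 1 decimal place; limit is 1.
Rounded to 1 decimal place: 45.6 °C.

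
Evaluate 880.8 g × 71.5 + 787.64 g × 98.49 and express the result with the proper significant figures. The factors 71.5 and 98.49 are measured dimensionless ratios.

880.8 × 71.5 = 62977.2 → 6.30 × 10⁴ g (3 s.f., last digit at the 10^2 place).
787.64 × 98.49 = 77574.6636 → 7.757 × 10⁴ g (4 s.f., last digit at the 10^1 place).
Sum: 140551.8636 g; keep the coarser place, 10^2.
Result: 1.406 × 10⁵ g.

1.406 × 10⁵ g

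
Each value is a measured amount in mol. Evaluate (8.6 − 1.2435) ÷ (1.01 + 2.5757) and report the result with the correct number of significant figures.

2.1

8.6 − 1.2435 = 7.3565, limited to 1 d.p. → 2 s.f.; 1.01 + 2.5757 = 3.5857, limited to 2 d.p. → 3 s.f.
Carrying full precision, 7.3565 ÷ 3.5857 = 2.05162171961…; keep min(2, 3) = 2 s.f.
Rounded to 2 significant figures: 2.1.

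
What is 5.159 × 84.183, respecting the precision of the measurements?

434.3

5.159 × 84.183 = 434.300097
Multiplication/division keeps the fewest significant figures: 5.159 → 4 s.f., 84.183 → 5 s.f.; limit is 4.
Rounded to 4 significant figures: 434.3.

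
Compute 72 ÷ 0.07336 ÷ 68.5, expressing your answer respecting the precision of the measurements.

72 ÷ 0.07336 ÷ 68.5 = 14.3279019972…
Multiplication/division keeps the fewest significant figures: 72 → 2 s.f., 0.07336 → 4 s.f., 68.5 → 3 s.f.; limit is 2.
Rounded to 2 significant figures: 14.

14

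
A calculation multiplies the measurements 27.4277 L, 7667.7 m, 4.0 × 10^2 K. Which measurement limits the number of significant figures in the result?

27.4277 L → 6 s.f.; 7667.7 m → 5 s.f.; 4.0 × 10^2 K → 2 s.f.
The fewest is 2 significant figures, from 4.0 × 10^2 K.

4.0 × 10^2 K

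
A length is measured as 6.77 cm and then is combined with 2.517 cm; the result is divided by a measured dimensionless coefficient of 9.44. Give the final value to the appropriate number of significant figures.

6.77 cm + 2.517 cm = 9.287 cm; the sum is limited to 2 decimal places (3 s.f.).
Carrying full precision, 9.287 ÷ 9.44 = 0.983792372881… cm; 9.44 has 3 s.f., so the result keeps min(3, 3) = 3 s.f.
Rounded to 3 significant figures: 0.984 cm.

0.984 cm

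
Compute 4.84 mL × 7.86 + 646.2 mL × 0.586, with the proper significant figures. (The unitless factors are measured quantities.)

4.84 × 7.86 = 38.0424 → 38.0 mL (3 s.f., last digit at the 10^-1 place).
646.2 × 0.586 = 378.6732 → 379 mL (3 s.f., last digit at the 10^0 place).
Sum: 416.7156 mL; keep the coarser place, 10^0.
Result: 417 mL.

417 mL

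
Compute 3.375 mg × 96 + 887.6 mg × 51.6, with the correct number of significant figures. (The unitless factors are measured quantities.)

4.61 × 10^4 mg

3.375 × 96 = 324 → 3.2 × 10^2 mg (2 s.f., last digit at the 10^1 place).
887.6 × 51.6 = 45800.16 → 4.58 × 10^4 mg (3 s.f., last digit at the 10^2 place).
Sum: 46124.16 mg; keep the coarser place, 10^2.
Result: 4.61 × 10^4 mg.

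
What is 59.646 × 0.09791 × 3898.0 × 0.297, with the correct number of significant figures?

59.646 × 0.09791 × 3898.0 × 0.297 = 6760.93341556…
Multiplication/division keeps the fewest significant figures: 59.646 → 5 s.f., 0.09791 → 4 s.f., 3898.0 → 5 s.f., 0.297 → 3 s.f.; limit is 3.
Rounded to 3 significant figures: 6.76 × 10³.

6.76 × 10³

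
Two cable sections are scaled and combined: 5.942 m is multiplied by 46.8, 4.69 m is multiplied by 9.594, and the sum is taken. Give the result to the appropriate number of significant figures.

323 m

5.942 × 46.8 = 278.0856 → 278 m (3 s.f., last digit at the 10^0 place).
4.69 × 9.594 = 44.99586 → 45.0 m (3 s.f., last digit at the 10^-1 place).
Sum: 323.08146 m; keep the coarser place, 10^0.
Result: 323 m.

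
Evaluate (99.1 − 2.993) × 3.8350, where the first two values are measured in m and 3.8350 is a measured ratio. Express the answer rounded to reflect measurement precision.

369 m

99.1 m − 2.993 m = 96.107 m; the difference is limited to 1 decimal place (3 s.f.).
Carrying full precision, 96.107 × 3.8350 = 368.570345 m; 3.8350 has 5 s.f., so the result keeps min(3, 5) = 3 s.f.
Rounded to 3 significant figures: 369 m.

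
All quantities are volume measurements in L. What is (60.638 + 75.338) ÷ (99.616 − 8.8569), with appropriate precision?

60.638 + 75.338 = 135.976, limited to 3 d.p. → 6 s.f.; 99.616 − 8.8569 = 90.7591, limited to 3 d.p. → 5 s.f.
Carrying full precision, 135.976 ÷ 90.7591 = 1.4982078932…; keep min(6, 5) = 5 s.f.
Rounded to 5 significant figures: 1.4982.

1.4982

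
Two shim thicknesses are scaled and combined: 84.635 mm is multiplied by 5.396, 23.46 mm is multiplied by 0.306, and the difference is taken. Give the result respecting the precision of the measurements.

449.5 mm

84.635 × 5.396 = 456.69046 → 456.7 mm (4 s.f., last digit at the 10^-1 place).
23.46 × 0.306 = 7.17876 → 7.18 mm (3 s.f., last digit at the 10^-2 place).
Difference: 449.5117 mm; keep the coarser place, 10^-1.
Result: 449.5 mm.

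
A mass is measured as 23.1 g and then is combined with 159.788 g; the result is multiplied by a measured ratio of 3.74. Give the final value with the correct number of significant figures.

23.1 g + 159.788 g = 182.888 g; the sum is limited to 1 decimal place (4 s.f.).
Carrying full precision, 182.888 × 3.74 = 684.00112 g; 3.74 has 3 s.f., so the result keeps min(4, 3) = 3 s.f.
Rounded to 3 significant figures: 684 g.

684 g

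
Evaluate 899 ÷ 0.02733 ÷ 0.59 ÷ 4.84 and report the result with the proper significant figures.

1.2 × 10^4

899 ÷ 0.02733 ÷ 0.59 ÷ 4.84 = 11519.2097622…
Multiplication/division keeps the fewest significant figures: 899 → 3 s.f., 0.02733 → 4 s.f., 0.59 → 2 s.f., 4.84 → 3 s.f.; limit is 2.
Rounded to 2 significant figures: 1.2 × 10^4.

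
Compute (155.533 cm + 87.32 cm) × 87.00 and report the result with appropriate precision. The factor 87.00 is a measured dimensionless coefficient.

155.533 cm + 87.32 cm = 242.853 cm; the sum is limited to 2 decimal places (5 s.f.).
Carrying full precision, 242.853 × 87.00 = 21128.211 cm; 87.00 has 4 s.f., so the result keeps min(5, 4) = 4 s.f.
Rounded to 4 significant figures: 2.113 × 10⁴ cm.

2.113 × 10⁴ cm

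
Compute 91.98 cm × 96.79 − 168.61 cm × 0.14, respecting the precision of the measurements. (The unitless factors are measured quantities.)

91.98 × 96.79 = 8902.7442 → 8903 cm (4 s.f., last digit at the 10^0 place).
168.61 × 0.14 = 23.6054 → 24 cm (2 s.f., last digit at the 10^0 place).
Difference: 8879.1388 cm; keep the coarser place, 10^0.
Result: 8.879 × 10³ cm.

8.879 × 10³ cm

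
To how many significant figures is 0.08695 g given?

0.08695: leading zeros are not significant.

4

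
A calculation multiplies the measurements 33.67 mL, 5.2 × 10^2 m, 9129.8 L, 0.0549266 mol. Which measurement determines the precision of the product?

33.67 mL → 4 s.f.; 5.2 × 10^2 m → 2 s.f.; 9129.8 L → 5 s.f.; 0.0549266 mol → 6 s.f.
The fewest is 2 significant figures, from 5.2 × 10^2 m.

5.2 × 10^2 m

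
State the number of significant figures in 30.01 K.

4

30.01: zeros between nonzero digits are significant.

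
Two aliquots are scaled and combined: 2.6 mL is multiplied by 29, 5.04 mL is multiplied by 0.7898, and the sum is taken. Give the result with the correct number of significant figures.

79 mL

2.6 × 29 = 75.4 → 75 mL (2 s.f., last digit at the 10^0 place).
5.04 × 0.7898 = 3.980592 → 3.98 mL (3 s.f., last digit at the 10^-2 place).
Sum: 79.380592 mL; keep the coarser place, 10^0.
Result: 79 mL.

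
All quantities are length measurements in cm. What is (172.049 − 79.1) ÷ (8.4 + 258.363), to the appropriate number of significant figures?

3.48 × 10^-1

172.049 − 79.1 = 92.949, limited to 1 d.p. → 3 s.f.; 8.4 + 258.363 = 266.763, limited to 1 d.p. → 4 s.f.
Carrying full precision, 92.949 ÷ 266.763 = 0.348432878623…; keep min(3, 4) = 3 s.f.
Rounded to 3 significant figures: 3.48 × 10^-1.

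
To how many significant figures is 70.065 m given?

5

70.065: zeros between nonzero digits are significant.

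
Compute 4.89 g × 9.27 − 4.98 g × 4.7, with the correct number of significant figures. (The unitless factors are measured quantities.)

4.89 × 9.27 = 45.3303 → 45.3 g (3 s.f., last digit at the 10^-1 place).
4.98 × 4.7 = 23.406 → 23 g (2 s.f., last digit at the 10^0 place).
Difference: 21.9243 g; keep the coarser place, 10^0.
Result: 22 g.

22 g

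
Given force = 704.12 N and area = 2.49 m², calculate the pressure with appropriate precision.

pressure = 704.12 N ÷ 2.49 m² = 282.779116466… Pa.
704.12 has 5 significant figures; 2.49 has 3.
Division/multiplication keeps the fewest: 3 significant figures.
Rounded: 283 Pa.

283 Pa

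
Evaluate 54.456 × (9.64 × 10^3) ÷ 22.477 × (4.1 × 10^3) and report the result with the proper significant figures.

54.456 × (9.64 × 10^3) ÷ 22.477 × (4.1 × 10^3) = 95756504.1598…
Multiplication/division keeps the fewest significant figures: 54.456 → 5 s.f., 9.64 × 10^3 → 3 s.f., 22.477 → 5 s.f., 4.1 × 10^3 → 2 s.f.; limit is 2.
Rounded to 2 significant figures: 9.6 × 10^7.

9.6 × 10^7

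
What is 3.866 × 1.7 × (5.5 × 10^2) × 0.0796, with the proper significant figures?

3.866 × 1.7 × (5.5 × 10^2) × 0.0796 = 287.730916
Multiplication/division keeps the fewest significant figures: 3.866 → 4 s.f., 1.7 → 2 s.f., 5.5 × 10^2 → 2 s.f., 0.0796 → 3 s.f.; limit is 2.
Rounded to 2 significant figures: 2.9 × 10^2.

2.9 × 10^2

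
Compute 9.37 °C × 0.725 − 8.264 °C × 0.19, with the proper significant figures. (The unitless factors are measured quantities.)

9.37 × 0.725 = 6.79325 → 6.79 °C (3 s.f., last digit at the 10^-2 place).
8.264 × 0.19 = 1.57016 → 1.6 °C (2 s.f., last digit at the 10^-1 place).
Difference: 5.22309 °C; keep the coarser place, 10^-1.
Result: 5.2 °C.

5.2 °C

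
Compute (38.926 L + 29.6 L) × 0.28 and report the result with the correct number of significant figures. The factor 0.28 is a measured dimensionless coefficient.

38.926 L + 29.6 L = 68.526 L; the sum is limited to 1 decimal place (3 s.f.).
Carrying full precision, 68.526 × 0.28 = 19.18728 L; 0.28 has 2 s.f., so the result keeps min(3, 2) = 2 s.f.
Rounded to 2 significant figures: 19 L.

19 L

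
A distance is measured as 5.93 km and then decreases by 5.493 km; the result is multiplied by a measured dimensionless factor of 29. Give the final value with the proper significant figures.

13 km

5.93 km − 5.493 km = 0.437 km; the difference is limited to 2 decimal places (2 s.f.).
Carrying full precision, 0.437 × 29 = 12.673 km; 29 has 2 s.f., so the result keeps min(2, 2) = 2 s.f.
Rounded to 2 significant figures: 13 km.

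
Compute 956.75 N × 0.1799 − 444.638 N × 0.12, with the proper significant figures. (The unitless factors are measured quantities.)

956.75 × 0.1799 = 172.119325 → 172.1 N (4 s.f., last digit at the 10^-1 place).
444.638 × 0.12 = 53.35656 → 53 N (2 s.f., last digit at the 10^0 place).
Difference: 118.762765 N; keep the coarser place, 10^0.
Result: 119 N.

119 N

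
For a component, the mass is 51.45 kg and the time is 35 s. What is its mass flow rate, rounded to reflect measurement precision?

mass flow rate = 51.45 kg ÷ 35 s = 1.47 kg/s.
51.45 has 4 significant figures; 35 has 2.
Division/multiplication keeps the fewest: 2 significant figures.
Rounded: 1.5 kg/s.

1.5 kg/s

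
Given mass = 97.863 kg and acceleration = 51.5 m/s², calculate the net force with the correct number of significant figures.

net force = 97.863 kg × 51.5 m/s² = 5039.9445 N.
97.863 has 5 significant figures; 51.5 has 3.
Division/multiplication keeps the fewest: 3 significant figures.
Rounded: 5.04 × 10^3 N.

5.04 × 10^3 N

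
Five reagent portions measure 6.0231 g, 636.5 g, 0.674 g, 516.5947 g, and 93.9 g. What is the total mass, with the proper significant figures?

6.0231 g + 636.5 g + 0.674 g + 516.5947 g + 93.9 g = 1253.6918 g.
Addition/subtraction keeps the fewest decimal places: 6.0231 → 4 decimal places, 636.5 → 1 decimal place, 0.674 → 3 decimal places, 516.5947 → 4 decimal places, 93.9 → 1 decimal place; limit is 1.
Rounded to 1 decimal place: 1253.7 g.

1253.7 g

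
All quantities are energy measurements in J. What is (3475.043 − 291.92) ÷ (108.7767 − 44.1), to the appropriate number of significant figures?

3475.043 − 291.92 = 3183.123, limited to 2 d.p. → 6 s.f.; 108.7767 − 44.1 = 64.6767, limited to 1 d.p. → 3 s.f.
Carrying full precision, 3183.123 ÷ 64.6767 = 49.2159154688…; keep min(6, 3) = 3 s.f.
Rounded to 3 significant figures: 49.2.

49.2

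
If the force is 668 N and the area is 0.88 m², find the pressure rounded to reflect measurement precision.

7.6 × 10^2 Pa

pressure = 668 N ÷ 0.88 m² = 759.090909091… Pa.
668 has 3 significant figures; 0.88 has 2.
Division/multiplication keeps the fewest: 2 significant figures.
Rounded: 7.6 × 10^2 Pa.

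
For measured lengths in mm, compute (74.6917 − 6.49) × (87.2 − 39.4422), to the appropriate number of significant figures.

74.6917 − 6.49 = 68.2017, limited to 2 d.p. → 4 s.f.; 87.2 − 39.4422 = 47.7578, limited to 1 d.p. → 3 s.f.
Carrying full precision, 68.2017 × 47.7578 = 3257.16314826; keep min(4, 3) = 3 s.f.
Rounded to 3 significant figures: 3.26 × 10^3 mm².

3.26 × 10^3 mm²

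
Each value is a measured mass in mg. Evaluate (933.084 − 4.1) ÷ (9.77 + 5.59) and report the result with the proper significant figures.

60.48

933.084 − 4.1 = 928.984, limited to 1 d.p. → 4 s.f.; 9.77 + 5.59 = 15.36, limited to 2 d.p. → 4 s.f.
Carrying full precision, 928.984 ÷ 15.36 = 60.4807291667…; keep min(4, 4) = 4 s.f.
Rounded to 4 significant figures: 60.48.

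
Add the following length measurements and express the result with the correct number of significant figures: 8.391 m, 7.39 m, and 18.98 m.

34.76 m

8.391 m + 7.39 m + 18.98 m = 34.761 m.
Addition/subtraction keeps the fewest decimal places: 8.391 → 3 decimal places, 7.39 → 2 decimal places, 18.98 → 2 decimal places; limit is 2.
Rounded to 2 decimal places: 34.76 m.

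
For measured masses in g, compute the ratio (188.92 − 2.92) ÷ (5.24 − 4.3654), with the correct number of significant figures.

188.92 − 2.92 = 186.00, limited to 2 d.p. → 5 s.f.; 5.24 − 4.3654 = 0.8746, limited to 2 d.p. → 2 s.f.
Carrying full precision, 186.00 ÷ 0.8746 = 212.668648525…; keep min(5, 2) = 2 s.f.
Rounded to 2 significant figures: 2.1 × 10².

2.1 × 10²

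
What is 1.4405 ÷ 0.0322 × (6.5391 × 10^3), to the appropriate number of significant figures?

1.4405 ÷ 0.0322 × (6.5391 × 10^3) = 292533.340062…
Multiplication/division keeps the fewest significant figures: 1.4405 → 5 s.f., 0.0322 → 3 s.f., 6.5391 × 10^3 → 5 s.f.; limit is 3.
Rounded to 3 significant figures: 2.93 × 10^5.

2.93 × 10^5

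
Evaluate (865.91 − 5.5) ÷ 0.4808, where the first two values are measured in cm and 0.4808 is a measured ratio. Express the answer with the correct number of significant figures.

865.91 cm − 5.5 cm = 860.41 cm; the difference is limited to 1 decimal place (4 s.f.).
Carrying full precision, 860.41 ÷ 0.4808 = 1789.53826955… cm; 0.4808 has 4 s.f., so the result keeps min(4, 4) = 4 s.f.
Rounded to 4 significant figures: 1.790 × 10^3 cm.

1.790 × 10^3 cm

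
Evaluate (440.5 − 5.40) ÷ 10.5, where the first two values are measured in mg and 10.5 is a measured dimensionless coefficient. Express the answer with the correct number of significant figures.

41.4 mg

440.5 mg − 5.40 mg = 435.10 mg; the difference is limited to 1 decimal place (4 s.f.).
Carrying full precision, 435.10 ÷ 10.5 = 41.4380952381… mg; 10.5 has 3 s.f., so the result keeps min(4, 3) = 3 s.f.
Rounded to 3 significant figures: 41.4 mg.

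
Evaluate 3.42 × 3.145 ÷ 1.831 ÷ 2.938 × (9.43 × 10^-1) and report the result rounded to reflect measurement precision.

3.42 × 3.145 ÷ 1.831 ÷ 2.938 × (9.43 × 10^-1) = 1.88546429598…
Multiplication/division keeps the fewest significant figures: 3.42 → 3 s.f., 3.145 → 4 s.f., 1.831 → 4 s.f., 2.938 → 4 s.f., 9.43 × 10^-1 → 3 s.f.; limit is 3.
Rounded to 3 significant figures: 1.89.

1.89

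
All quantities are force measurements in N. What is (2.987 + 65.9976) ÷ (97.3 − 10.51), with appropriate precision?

0.795

2.987 + 65.9976 = 68.9846, limited to 3 d.p. → 5 s.f.; 97.3 − 10.51 = 86.79, limited to 1 d.p. → 3 s.f.
Carrying full precision, 68.9846 ÷ 86.79 = 0.794845028229…; keep min(5, 3) = 3 s.f.
Rounded to 3 significant figures: 0.795.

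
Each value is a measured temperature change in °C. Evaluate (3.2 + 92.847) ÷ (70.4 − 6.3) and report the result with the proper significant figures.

3.2 + 92.847 = 96.047, limited to 1 d.p. → 3 s.f.; 70.4 − 6.3 = 64.1, limited to 1 d.p. → 3 s.f.
Carrying full precision, 96.047 ÷ 64.1 = 1.49839313573…; keep min(3, 3) = 3 s.f.
Rounded to 3 significant figures: 1.50.

1.50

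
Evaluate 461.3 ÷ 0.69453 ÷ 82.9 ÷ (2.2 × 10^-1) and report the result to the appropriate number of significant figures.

36

461.3 ÷ 0.69453 ÷ 82.9 ÷ (2.2 × 10^-1) = 36.4179280497…
Multiplication/division keeps the fewest significant figures: 461.3 → 4 s.f., 0.69453 → 5 s.f., 82.9 → 3 s.f., 2.2 × 10^-1 → 2 s.f.; limit is 2.
Rounded to 2 significant figures: 36.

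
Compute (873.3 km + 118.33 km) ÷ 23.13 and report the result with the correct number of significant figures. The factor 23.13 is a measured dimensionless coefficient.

42.87 km

873.3 km + 118.33 km = 991.63 km; the sum is limited to 1 decimal place (4 s.f.).
Carrying full precision, 991.63 ÷ 23.13 = 42.8720276697… km; 23.13 has 4 s.f., so the result keeps min(4, 4) = 4 s.f.
Rounded to 4 significant figures: 42.87 km.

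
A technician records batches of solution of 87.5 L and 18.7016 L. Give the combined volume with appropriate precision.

106.2 L

87.5 L + 18.7016 L = 106.2016 L.
Addition/subtraction keeps the fewest decimal places: 87.5 → 1 decimal place, 18.7016 → 4 decimal places; limit is 1.
Rounded to 1 decimal place: 106.2 L.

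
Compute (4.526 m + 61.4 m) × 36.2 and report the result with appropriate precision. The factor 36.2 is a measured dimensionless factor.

4.526 m + 61.4 m = 65.926 m; the sum is limited to 1 decimal place (3 s.f.).
Carrying full precision, 65.926 × 36.2 = 2386.5212 m; 36.2 has 3 s.f., so the result keeps min(3, 3) = 3 s.f.
Rounded to 3 significant figures: 2.39 × 10³ m.

2.39 × 10³ m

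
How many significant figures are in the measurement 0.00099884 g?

0.00099884: leading zeros are not significant.

5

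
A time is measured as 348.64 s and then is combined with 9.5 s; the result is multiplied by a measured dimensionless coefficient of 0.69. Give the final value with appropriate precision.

2.5 × 10^2 s

348.64 s + 9.5 s = 358.14 s; the sum is limited to 1 decimal place (4 s.f.).
Carrying full precision, 358.14 × 0.69 = 247.1166 s; 0.69 has 2 s.f., so the result keeps min(4, 2) = 2 s.f.
Rounded to 2 significant figures: 2.5 × 10^2 s.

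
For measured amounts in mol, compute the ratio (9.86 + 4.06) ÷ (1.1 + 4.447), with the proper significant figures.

2.5

9.86 + 4.06 = 13.92, limited to 2 d.p. → 4 s.f.; 1.1 + 4.447 = 5.547, limited to 1 d.p. → 2 s.f.
Carrying full precision, 13.92 ÷ 5.547 = 2.50946457545…; keep min(4, 2) = 2 s.f.
Rounded to 2 significant figures: 2.5.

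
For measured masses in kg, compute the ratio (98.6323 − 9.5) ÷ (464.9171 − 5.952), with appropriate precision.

98.6323 − 9.5 = 89.1323, limited to 1 d.p. → 3 s.f.; 464.9171 − 5.952 = 458.9651, limited to 3 d.p. → 6 s.f.
Carrying full precision, 89.1323 ÷ 458.9651 = 0.19420278361…; keep min(3, 6) = 3 s.f.
Rounded to 3 significant figures: 0.194.

0.194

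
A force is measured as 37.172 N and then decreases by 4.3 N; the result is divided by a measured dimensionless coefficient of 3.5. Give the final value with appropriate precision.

9.4 N

37.172 N − 4.3 N = 32.872 N; the difference is limited to 1 decimal place (3 s.f.).
Carrying full precision, 32.872 ÷ 3.5 = 9.392 N; 3.5 has 2 s.f., so the result keeps min(3, 2) = 2 s.f.
Rounded to 2 significant figures: 9.4 N.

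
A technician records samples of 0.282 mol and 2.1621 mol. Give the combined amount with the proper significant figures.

2.444 mol

0.282 mol + 2.1621 mol = 2.4441 mol.
Addition/subtraction keeps the fewest decimal places: 0.282 → 3 decimal places, 2.1621 → 4 decimal places; limit is 3.
Rounded to 3 decimal places: 2.444 mol.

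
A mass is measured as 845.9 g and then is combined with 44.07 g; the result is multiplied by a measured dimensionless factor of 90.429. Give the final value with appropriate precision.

845.9 g + 44.07 g = 889.97 g; the sum is limited to 1 decimal place (4 s.f.).
Carrying full precision, 889.97 × 90.429 = 80479.09713 g; 90.429 has 5 s.f., so the result keeps min(4, 5) = 4 s.f.
Rounded to 4 significant figures: 8.048 × 10⁴ g.

8.048 × 10⁴ g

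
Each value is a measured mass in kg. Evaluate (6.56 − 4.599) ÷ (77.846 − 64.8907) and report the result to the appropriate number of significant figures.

6.56 − 4.599 = 1.961, limited to 2 d.p. → 3 s.f.; 77.846 − 64.8907 = 12.9553, limited to 3 d.p. → 5 s.f.
Carrying full precision, 1.961 ÷ 12.9553 = 0.151366622155…; keep min(3, 5) = 3 s.f.
Rounded to 3 significant figures: 0.151.

0.151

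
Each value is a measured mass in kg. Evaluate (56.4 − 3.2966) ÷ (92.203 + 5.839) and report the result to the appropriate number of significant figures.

56.4 − 3.2966 = 53.1034, limited to 1 d.p. → 3 s.f.; 92.203 + 5.839 = 98.042, limited to 3 d.p. → 5 s.f.
Carrying full precision, 53.1034 ÷ 98.042 = 0.541639297444…; keep min(3, 5) = 3 s.f.
Rounded to 3 significant figures: 0.542.

0.542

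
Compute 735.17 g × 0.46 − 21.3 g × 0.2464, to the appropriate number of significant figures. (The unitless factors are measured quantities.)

3.3 × 10² g

735.17 × 0.46 = 338.1782 → 3.4 × 10² g (2 s.f., last digit at the 10^1 place).
21.3 × 0.2464 = 5.24832 → 5.25 g (3 s.f., last digit at the 10^-2 place).
Difference: 332.92988 g; keep the coarser place, 10^1.
Result: 3.3 × 10² g.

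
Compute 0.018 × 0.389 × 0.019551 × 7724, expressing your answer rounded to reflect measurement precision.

0.018 × 0.389 × 0.019551 × 7724 = 1.05738549185…
Multiplication/division keeps the fewest significant figures: 0.018 → 2 s.f., 0.389 → 3 s.f., 0.019551 → 5 s.f., 7724 → 4 s.f.; limit is 2.
Rounded to 2 significant figures: 1.1.

1.1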